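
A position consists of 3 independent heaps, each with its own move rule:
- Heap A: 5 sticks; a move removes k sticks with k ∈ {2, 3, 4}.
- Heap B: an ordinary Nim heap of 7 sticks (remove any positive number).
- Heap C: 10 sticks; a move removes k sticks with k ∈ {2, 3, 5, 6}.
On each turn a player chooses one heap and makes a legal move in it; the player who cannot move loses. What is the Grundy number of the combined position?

For heap A, compute g(0), g(1), … with moves {2, 3, 4}:
k:     0  1  2  3  4  5
g(k):  0  0  1  1  2  2
So g(5) = 2.
Heap B is a plain Nim heap of size 7, so its Grundy value is 7.
Build the Grundy sequence for heap C with g(k) = mex{g(k−s) : s ∈ {2, 3, 5, 6}, s ≤ k}:
g(0) = mex{} = 0
g(1) = mex{} = 0
g(2) = mex{0} = 1
g(3) = mex{0} = 1
g(4) = mex{0,1} = 2
g(5) = mex{0,1} = 2
g(6) = mex{0,1,2} = 3
g(7) = mex{0,1,2} = 3
g(8) = mex{1,2,3} = 0
g(9) = mex{1,2,3} = 0
g(10) = mex{0,2,3} = 1
So g(10) = 1.
By the Sprague-Grundy theorem, the Grundy value of a sum of independent games is the XOR of the component values.
Combined value = 2 XOR 7 XOR 1 = 4.

4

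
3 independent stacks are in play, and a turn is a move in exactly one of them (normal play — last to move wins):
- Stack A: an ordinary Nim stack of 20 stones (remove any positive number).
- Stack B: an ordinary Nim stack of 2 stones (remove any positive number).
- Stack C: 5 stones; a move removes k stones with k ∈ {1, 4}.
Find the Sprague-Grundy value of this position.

22

Stack A is a plain Nim stack of size 20, so its Grundy value is 20.
Stack B is a plain Nim stack of size 2, so its Grundy value is 2.
Build the Grundy sequence for stack C with g(k) = mex{g(k−s) : s ∈ {1, 4}, s ≤ k}:
g(0) = mex{} = 0
g(1) = mex{0} = 1
g(2) = mex{1} = 0
g(3) = mex{0} = 1
g(4) = mex{0,1} = 2
g(5) = mex{1,2} = 0
So g(5) = 0.
The value of a disjunctive sum is the nim-sum of the parts.
Combined value = 20 XOR 2 XOR 0 = 22.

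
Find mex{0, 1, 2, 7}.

3

The values 0, 1, 2 are all present; 3 is the first non-negative integer missing from the set.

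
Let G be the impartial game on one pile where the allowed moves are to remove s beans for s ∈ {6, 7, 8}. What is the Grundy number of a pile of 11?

Build the Grundy sequence with g(k) = mex{g(k−s) : s ∈ {6, 7, 8}, s ≤ k}:
g(0) = mex{} = 0
g(1) = mex{} = 0
g(2) = mex{} = 0
g(3) = mex{} = 0
g(4) = mex{} = 0
g(5) = mex{} = 0
g(6) = mex{0} = 1
g(7) = mex{0} = 1
g(8) = mex{0} = 1
g(9) = mex{0} = 1
g(10) = mex{0} = 1
g(11) = mex{0} = 1
So g(11) = 1.

1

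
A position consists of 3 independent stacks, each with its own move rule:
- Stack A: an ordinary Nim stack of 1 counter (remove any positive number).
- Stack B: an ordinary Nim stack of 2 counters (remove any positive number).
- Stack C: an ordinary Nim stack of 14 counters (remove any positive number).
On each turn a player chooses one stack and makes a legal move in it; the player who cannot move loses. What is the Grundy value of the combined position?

13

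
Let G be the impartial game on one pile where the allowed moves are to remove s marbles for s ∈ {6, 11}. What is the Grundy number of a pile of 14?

Grundy values for subtraction set {6, 11}:
g(0) = mex{} = 0
g(1) = mex{} = 0
g(2) = mex{} = 0
g(3) = mex{} = 0
g(4) = mex{} = 0
g(5) = mex{} = 0
g(6) = mex{0} = 1
g(7) = mex{0} = 1
g(8) = mex{0} = 1
g(9) = mex{0} = 1
g(10) = mex{0} = 1
g(11) = mex{0} = 1
g(12) = mex{0,1} = 2
g(13) = mex{0,1} = 2
g(14) = mex{0,1} = 2
So g(14) = 2.

2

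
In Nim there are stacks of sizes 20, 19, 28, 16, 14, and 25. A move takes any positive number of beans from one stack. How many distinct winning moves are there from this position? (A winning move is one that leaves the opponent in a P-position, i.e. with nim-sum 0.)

5

Nim-sum: 20 ^ 19 ^ 28 ^ 16 ^ 14 ^ 25 = 28.
The overall nim-sum is X = 28. A stack of size p has a winning move iff p XOR X < p (reduce it to p XOR X).
  20: 20 XOR 28 = 8 < 20 — winning move (to 8).
  19: 19 XOR 28 = 15 < 19 — winning move (to 15).
  28: 28 XOR 28 = 0 < 28 — winning move (to 0).
  16: 16 XOR 28 = 12 < 16 — winning move (to 12).
  14: 14 XOR 28 = 18 ≥ 14 — no move.
  25: 25 XOR 28 = 5 < 25 — winning move (to 5).
That gives 5 winning moves.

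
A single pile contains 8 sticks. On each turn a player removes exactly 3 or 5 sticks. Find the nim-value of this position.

0

Grundy values for subtraction set {3, 5}:
k:     0  1  2  3  4  5  6  7  8
g(k):  0  0  0  1  1  1  2  2  0
So g(8) = 0.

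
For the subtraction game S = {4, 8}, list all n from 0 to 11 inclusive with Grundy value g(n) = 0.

0, 1, 2, 3

Compute g(0), g(1), … for moves {4, 8}:
k:     0  1  2  3  4  5  6  7  8  9 10 11
g(k):  0  0  0  0  1  1  1  1  2  2  2  2
The P-positions (g = 0) in 0..11 are 0, 1, 2, 3.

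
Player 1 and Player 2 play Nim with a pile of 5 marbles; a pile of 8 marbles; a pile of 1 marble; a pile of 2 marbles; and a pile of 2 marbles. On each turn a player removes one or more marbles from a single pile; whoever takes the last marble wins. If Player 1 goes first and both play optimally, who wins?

Player 1 wins

Nim-sum: 5 XOR 8 XOR 1 XOR 2 XOR 2 = 12.
The nim-sum is 12 ≠ 0, so this is an N-position: the player to move can win; Player 1 has a winning move.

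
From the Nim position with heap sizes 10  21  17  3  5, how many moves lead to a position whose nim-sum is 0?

Nim-sum: 10 ⊕ 21 ⊕ 17 ⊕ 3 ⊕ 5 = 8.
The overall nim-sum is X = 8. A heap of size p has a winning move iff p XOR X < p (reduce it to p XOR X).
  10: 10 XOR 8 = 2 < 10 — winning move (to 2).
  21: 21 XOR 8 = 29 ≥ 21 — no move.
  17: 17 XOR 8 = 25 ≥ 17 — no move.
  3: 3 XOR 8 = 11 ≥ 3 — no move.
  5: 5 XOR 8 = 13 ≥ 5 — no move.
That gives 1 winning move.

1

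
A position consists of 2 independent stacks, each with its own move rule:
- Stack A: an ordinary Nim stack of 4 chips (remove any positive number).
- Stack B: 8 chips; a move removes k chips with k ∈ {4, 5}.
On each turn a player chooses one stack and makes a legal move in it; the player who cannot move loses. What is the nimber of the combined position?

6

Stack A is a plain Nim stack of size 4, so its Grundy value is 4.
For stack B, compute g(0), g(1), … with moves {4, 5}:
g(0) = mex{} = 0
g(1) = mex{} = 0
g(2) = mex{} = 0
g(3) = mex{} = 0
g(4) = mex{0} = 1
g(5) = mex{0} = 1
g(6) = mex{0} = 1
g(7) = mex{0} = 1
g(8) = mex{0,1} = 2
So g(8) = 2.
The value of a disjunctive sum is the nim-sum of the parts.
Combined value = 4 ⊕ 2 = 6.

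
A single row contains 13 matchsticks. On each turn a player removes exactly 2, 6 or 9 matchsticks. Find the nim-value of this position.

Grundy values for subtraction set {2, 6, 9}:
k:     0  1  2  3  4  5  6  7  8  9 10 11 12 13
g(k):  0  0  1  1  0  0  1  1  0  2  1  3  0  2
So g(13) = 2.

2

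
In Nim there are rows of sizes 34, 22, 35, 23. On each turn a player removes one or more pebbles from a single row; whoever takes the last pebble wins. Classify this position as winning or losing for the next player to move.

Losing position

Compute the nim-sum pairwise:
34 ^ 22 = 52
52 ^ 35 = 23
23 ^ 23 = 0
The nim-sum is 0, so this is a P-position: the player to move is in a losing position under optimal play.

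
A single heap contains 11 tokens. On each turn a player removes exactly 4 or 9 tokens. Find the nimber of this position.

2

Compute g(0), g(1), … for moves {4, 9}:
k:     0  1  2  3  4  5  6  7  8  9 10 11
g(k):  0  0  0  0  1  1  1  1  0  2  2  2
So g(11) = 2.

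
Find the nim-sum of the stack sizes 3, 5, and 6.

In binary:
  011  (3)
  101  (5)
  110  (6)
  ---
  000  (0)

0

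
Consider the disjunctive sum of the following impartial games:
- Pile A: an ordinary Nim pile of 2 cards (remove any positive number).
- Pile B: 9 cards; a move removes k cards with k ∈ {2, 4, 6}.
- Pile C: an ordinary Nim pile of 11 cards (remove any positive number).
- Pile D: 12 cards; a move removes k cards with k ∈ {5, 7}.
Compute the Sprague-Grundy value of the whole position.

Pile A is a plain Nim pile of size 2, so its Grundy value is 2.
Grundy values for pile B (subtraction set {2, 4, 6}):
g(0) = mex{} = 0
g(1) = mex{} = 0
g(2) = mex{0} = 1
g(3) = mex{0} = 1
g(4) = mex{0,1} = 2
g(5) = mex{0,1} = 2
g(6) = mex{0,1,2} = 3
g(7) = mex{0,1,2} = 3
g(8) = mex{1,2,3} = 0
g(9) = mex{1,2,3} = 0
So g(9) = 0.
Pile C is a plain Nim pile of size 11, so its Grundy value is 11.
Build the Grundy sequence for pile D with g(k) = mex{g(k−s) : s ∈ {5, 7}, s ≤ k}:
g(0) = mex{} = 0
g(1) = mex{} = 0
g(2) = mex{} = 0
g(3) = mex{} = 0
g(4) = mex{} = 0
g(5) = mex{0} = 1
g(6) = mex{0} = 1
g(7) = mex{0} = 1
g(8) = mex{0} = 1
g(9) = mex{0} = 1
g(10) = mex{0,1} = 2
g(11) = mex{0,1} = 2
g(12) = mex{1} = 0
So g(12) = 0.
The value of a disjunctive sum is the nim-sum of the parts.
Combined value = 2 ⊕ 0 ⊕ 11 ⊕ 0 = 9.

9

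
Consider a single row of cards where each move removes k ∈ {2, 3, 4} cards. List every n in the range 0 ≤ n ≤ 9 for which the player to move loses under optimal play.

Grundy values for subtraction set {2, 3, 4}:
g(0) = mex{} = 0
g(1) = mex{} = 0
g(2) = mex{0} = 1
g(3) = mex{0} = 1
g(4) = mex{0,1} = 2
g(5) = mex{0,1} = 2
g(6) = mex{1,2} = 0
g(7) = mex{1,2} = 0
g(8) = mex{0,2} = 1
g(9) = mex{0,2} = 1
The P-positions (g = 0) in 0..9 are 0, 1, 6, 7.

0, 1, 6, 7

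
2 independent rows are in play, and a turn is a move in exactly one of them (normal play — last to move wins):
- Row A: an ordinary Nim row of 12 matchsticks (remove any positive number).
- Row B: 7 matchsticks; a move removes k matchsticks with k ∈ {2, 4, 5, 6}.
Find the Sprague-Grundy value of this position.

15

Row A is a plain Nim row of size 12, so its Grundy value is 12.
Grundy values for row B (subtraction set {2, 4, 5, 6}):
g(0) = mex{} = 0
g(1) = mex{} = 0
g(2) = mex{0} = 1
g(3) = mex{0} = 1
g(4) = mex{0,1} = 2
g(5) = mex{0,1} = 2
g(6) = mex{0,1,2} = 3
g(7) = mex{0,1,2} = 3
So g(7) = 3.
By the Sprague-Grundy theorem, the Grundy value of a sum of independent games is the XOR of the component values.
Combined value = 12 XOR 3 = 15.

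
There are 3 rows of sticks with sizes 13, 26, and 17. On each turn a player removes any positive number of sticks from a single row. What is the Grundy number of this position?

6

Compute the nim-sum pairwise:
13 ⊕ 26 = 23
23 ⊕ 17 = 6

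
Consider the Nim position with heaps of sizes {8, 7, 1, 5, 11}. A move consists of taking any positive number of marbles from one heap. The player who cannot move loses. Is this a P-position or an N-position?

P-position

Bitwise XOR of the heap sizes:
  1000  (8)
  0111  (7)
  0001  (1)
  0101  (5)
  1011  (11)
  ----
  0000  (0)
The nim-sum is 0, so this is a P-position: the player to move is in a losing position under optimal play.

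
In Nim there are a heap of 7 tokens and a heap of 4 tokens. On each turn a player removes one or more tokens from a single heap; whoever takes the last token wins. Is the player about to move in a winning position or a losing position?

Winning position

Nim-sum: 7 ⊕ 4 = 3.
The nim-sum is 3 ≠ 0, so this is an N-position: the player to move can win.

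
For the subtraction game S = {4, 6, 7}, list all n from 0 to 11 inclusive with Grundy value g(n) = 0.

0, 1, 2, 3, 11

Grundy values for subtraction set {4, 6, 7}:
g(0) = mex{} = 0
g(1) = mex{} = 0
g(2) = mex{} = 0
g(3) = mex{} = 0
g(4) = mex{0} = 1
g(5) = mex{0} = 1
g(6) = mex{0} = 1
g(7) = mex{0} = 1
g(8) = mex{0,1} = 2
g(9) = mex{0,1} = 2
g(10) = mex{0,1} = 2
g(11) = mex{1} = 0
The P-positions (g = 0) in 0..11 are 0, 1, 2, 3, 11.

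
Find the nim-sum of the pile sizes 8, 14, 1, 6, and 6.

Nim-sum: 8 ⊕ 14 ⊕ 1 ⊕ 6 ⊕ 6 = 7.

7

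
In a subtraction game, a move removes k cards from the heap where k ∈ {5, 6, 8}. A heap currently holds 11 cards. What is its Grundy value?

2

Compute g(0), g(1), … for moves {5, 6, 8}:
g(0) = mex{} = 0
g(1) = mex{} = 0
g(2) = mex{} = 0
g(3) = mex{} = 0
g(4) = mex{} = 0
g(5) = mex{0} = 1
g(6) = mex{0} = 1
g(7) = mex{0} = 1
g(8) = mex{0} = 1
g(9) = mex{0} = 1
g(10) = mex{0,1} = 2
g(11) = mex{0,1} = 2
So g(11) = 2.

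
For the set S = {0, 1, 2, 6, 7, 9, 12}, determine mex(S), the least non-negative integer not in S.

The values 0, 1, 2 are all present; 3 is the first non-negative integer missing from the set.

3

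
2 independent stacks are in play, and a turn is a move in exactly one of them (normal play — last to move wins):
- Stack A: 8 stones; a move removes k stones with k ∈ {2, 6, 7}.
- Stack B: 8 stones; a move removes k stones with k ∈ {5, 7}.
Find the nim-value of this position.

3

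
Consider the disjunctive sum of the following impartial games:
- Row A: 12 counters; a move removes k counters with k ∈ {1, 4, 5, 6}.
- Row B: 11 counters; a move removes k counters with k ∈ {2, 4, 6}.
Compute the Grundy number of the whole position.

0

Grundy values for row A (subtraction set {1, 4, 5, 6}):
k:     0  1  2  3  4  5  6  7  8  9 10 11 12
g(k):  0  1  0  1  2  3  2  3  4  0  1  0  1
So g(12) = 1.
Build the Grundy sequence for row B with g(k) = mex{g(k−s) : s ∈ {2, 4, 6}, s ≤ k}:
g(0) = mex{} = 0
g(1) = mex{} = 0
g(2) = mex{0} = 1
g(3) = mex{0} = 1
g(4) = mex{0,1} = 2
g(5) = mex{0,1} = 2
g(6) = mex{0,1,2} = 3
g(7) = mex{0,1,2} = 3
g(8) = mex{1,2,3} = 0
g(9) = mex{1,2,3} = 0
g(10) = mex{0,2,3} = 1
g(11) = mex{0,2,3} = 1
So g(11) = 1.
By the Sprague-Grundy theorem, the Grundy value of a sum of independent games is the XOR of the component values.
Combined value = 1 XOR 1 = 0.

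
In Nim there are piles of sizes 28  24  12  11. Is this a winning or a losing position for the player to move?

Compute the nim-sum pairwise:
28 XOR 24 = 4
4 XOR 12 = 8
8 XOR 11 = 3
The nim-sum is 3 ≠ 0, so this is an N-position: the player to move can win.

Winning position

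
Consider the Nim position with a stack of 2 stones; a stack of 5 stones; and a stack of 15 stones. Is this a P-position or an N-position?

Compute the nim-sum pairwise:
2 ⊕ 5 = 7
7 ⊕ 15 = 8
The nim-sum is 8 ≠ 0, so this is an N-position: the player to move can win.

N-position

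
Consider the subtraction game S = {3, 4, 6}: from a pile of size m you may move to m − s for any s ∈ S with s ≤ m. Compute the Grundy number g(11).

0

Compute g(0), g(1), … for moves {3, 4, 6}:
k:     0  1  2  3  4  5  6  7  8  9 10 11
g(k):  0  0  0  1  1  1  2  2  2  0  0  0
So g(11) = 0.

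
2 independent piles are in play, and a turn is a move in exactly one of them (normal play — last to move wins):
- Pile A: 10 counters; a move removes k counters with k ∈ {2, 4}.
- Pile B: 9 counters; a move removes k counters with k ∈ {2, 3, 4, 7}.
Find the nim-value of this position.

6

For pile A, compute g(0), g(1), … with moves {2, 4}:
g(0) = mex{} = 0
g(1) = mex{} = 0
g(2) = mex{0} = 1
g(3) = mex{0} = 1
g(4) = mex{0,1} = 2
g(5) = mex{0,1} = 2
g(6) = mex{1,2} = 0
g(7) = mex{1,2} = 0
g(8) = mex{0,2} = 1
g(9) = mex{0,2} = 1
g(10) = mex{0,1} = 2
So g(10) = 2.
For pile B, compute g(0), g(1), … with moves {2, 3, 4, 7}:
g(0) = mex{} = 0
g(1) = mex{} = 0
g(2) = mex{0} = 1
g(3) = mex{0} = 1
g(4) = mex{0,1} = 2
g(5) = mex{0,1} = 2
g(6) = mex{1,2} = 0
g(7) = mex{0,1,2} = 3
g(8) = mex{0,2} = 1
g(9) = mex{0,1,2,3} = 4
So g(9) = 4.
The value of a disjunctive sum is the nim-sum of the parts.
Combined value = 2 ⊕ 4 = 6.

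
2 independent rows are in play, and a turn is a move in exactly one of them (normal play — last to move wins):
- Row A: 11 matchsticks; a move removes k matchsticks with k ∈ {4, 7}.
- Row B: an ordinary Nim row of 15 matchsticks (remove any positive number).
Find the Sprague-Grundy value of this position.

15

Grundy values for row A (subtraction set {4, 7}):
g(0) = mex{} = 0
g(1) = mex{} = 0
g(2) = mex{} = 0
g(3) = mex{} = 0
g(4) = mex{0} = 1
g(5) = mex{0} = 1
g(6) = mex{0} = 1
g(7) = mex{0} = 1
g(8) = mex{0,1} = 2
g(9) = mex{0,1} = 2
g(10) = mex{0,1} = 2
g(11) = mex{1} = 0
So g(11) = 0.
Row B is a plain Nim row of size 15, so its Grundy value is 15.
The value of a disjunctive sum is the nim-sum of the parts.
Combined value = 0 XOR 15 = 15.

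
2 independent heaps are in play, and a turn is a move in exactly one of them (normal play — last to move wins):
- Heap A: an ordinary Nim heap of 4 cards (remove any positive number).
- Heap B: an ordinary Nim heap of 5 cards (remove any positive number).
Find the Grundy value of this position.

Heap A is a plain Nim heap of size 4, so its Grundy value is 4.
Heap B is a plain Nim heap of size 5, so its Grundy value is 5.
By the Sprague-Grundy theorem, the Grundy value of a sum of independent games is the XOR of the component values.
Combined value = 4 XOR 5 = 1.

1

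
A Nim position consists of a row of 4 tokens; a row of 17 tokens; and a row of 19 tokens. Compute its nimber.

Nim-sum: 4 ⊕ 17 ⊕ 19 = 6.

6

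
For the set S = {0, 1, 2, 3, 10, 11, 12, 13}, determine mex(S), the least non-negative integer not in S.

4

The values 0, 1, 2, 3 are all present; 4 is the first non-negative integer missing from the set.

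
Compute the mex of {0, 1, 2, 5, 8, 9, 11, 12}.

3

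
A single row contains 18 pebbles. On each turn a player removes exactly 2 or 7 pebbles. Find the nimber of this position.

0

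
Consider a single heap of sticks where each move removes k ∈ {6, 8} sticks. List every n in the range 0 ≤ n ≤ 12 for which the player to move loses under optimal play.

0, 1, 2, 3, 4, 5

Grundy values for subtraction set {6, 8}:
k:     0  1  2  3  4  5  6  7  8  9 10 11 12
g(k):  0  0  0  0  0  0  1  1  1  1  1  1  2
The P-positions (g = 0) in 0..12 are 0, 1, 2, 3, 4, 5.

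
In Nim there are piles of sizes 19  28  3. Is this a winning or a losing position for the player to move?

Winning position

Nim-sum: 19 ^ 28 ^ 3 = 12.
The nim-sum is 12 ≠ 0, so this is an N-position: the player to move can win.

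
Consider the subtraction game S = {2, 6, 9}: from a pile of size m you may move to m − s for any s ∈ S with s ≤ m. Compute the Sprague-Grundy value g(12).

0

Grundy values for subtraction set {2, 6, 9}:
g(0) = mex{} = 0
g(1) = mex{} = 0
g(2) = mex{0} = 1
g(3) = mex{0} = 1
g(4) = mex{1} = 0
g(5) = mex{1} = 0
g(6) = mex{0} = 1
g(7) = mex{0} = 1
g(8) = mex{1} = 0
g(9) = mex{0,1} = 2
g(10) = mex{0} = 1
g(11) = mex{0,1,2} = 3
g(12) = mex{1} = 0
So g(12) = 0.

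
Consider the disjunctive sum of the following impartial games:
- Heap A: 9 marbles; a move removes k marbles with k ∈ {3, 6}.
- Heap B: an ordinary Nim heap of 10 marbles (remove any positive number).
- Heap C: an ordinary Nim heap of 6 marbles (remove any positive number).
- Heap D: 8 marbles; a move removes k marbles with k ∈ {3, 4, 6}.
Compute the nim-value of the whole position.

Build the Grundy sequence for heap A with g(k) = mex{g(k−s) : s ∈ {3, 6}, s ≤ k}:
k:     0  1  2  3  4  5  6  7  8  9
g(k):  0  0  0  1  1  1  2  2  2  0
So g(9) = 0.
Heap B is a plain Nim heap of size 10, so its Grundy value is 10.
Heap C is a plain Nim heap of size 6, so its Grundy value is 6.
For heap D, compute g(0), g(1), … with moves {3, 4, 6}:
g(0) = mex{} = 0
g(1) = mex{} = 0
g(2) = mex{} = 0
g(3) = mex{0} = 1
g(4) = mex{0} = 1
g(5) = mex{0} = 1
g(6) = mex{0,1} = 2
g(7) = mex{0,1} = 2
g(8) = mex{0,1} = 2
So g(8) = 2.
The value of a disjunctive sum is the nim-sum of the parts.
Combined value = 0 XOR 10 XOR 6 XOR 2 = 14.

14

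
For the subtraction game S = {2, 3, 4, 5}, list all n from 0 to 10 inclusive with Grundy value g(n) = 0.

0, 1, 7, 8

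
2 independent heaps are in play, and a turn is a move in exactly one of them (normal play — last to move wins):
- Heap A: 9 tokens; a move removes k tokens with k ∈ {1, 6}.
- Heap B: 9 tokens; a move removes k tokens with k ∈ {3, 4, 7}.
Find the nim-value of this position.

For heap A, compute g(0), g(1), … with moves {1, 6}:
k:     0  1  2  3  4  5  6  7  8  9
g(k):  0  1  0  1  0  1  2  0  1  0
So g(9) = 0.
For heap B, compute g(0), g(1), … with moves {3, 4, 7}:
g(0) = mex{} = 0
g(1) = mex{} = 0
g(2) = mex{} = 0
g(3) = mex{0} = 1
g(4) = mex{0} = 1
g(5) = mex{0} = 1
g(6) = mex{0,1} = 2
g(7) = mex{0,1} = 2
g(8) = mex{0,1} = 2
g(9) = mex{0,1,2} = 3
So g(9) = 3.
By the Sprague-Grundy theorem, the Grundy value of a sum of independent games is the XOR of the component values.
Combined value = 0 XOR 3 = 3.

3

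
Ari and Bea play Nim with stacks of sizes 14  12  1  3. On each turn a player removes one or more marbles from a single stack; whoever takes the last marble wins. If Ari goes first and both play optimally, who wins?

Bea wins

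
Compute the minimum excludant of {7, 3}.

0

0 is not in the set, so the mex is 0.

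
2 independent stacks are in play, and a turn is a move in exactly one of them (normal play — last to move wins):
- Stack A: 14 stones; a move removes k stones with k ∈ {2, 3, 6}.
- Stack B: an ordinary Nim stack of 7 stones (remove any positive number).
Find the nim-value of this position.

For stack A, compute g(0), g(1), … with moves {2, 3, 6}:
g(0) = mex{} = 0
g(1) = mex{} = 0
g(2) = mex{0} = 1
g(3) = mex{0} = 1
g(4) = mex{0,1} = 2
g(5) = mex{1} = 0
g(6) = mex{0,1,2} = 3
g(7) = mex{0,2} = 1
g(8) = mex{0,1,3} = 2
g(9) = mex{1,3} = 0
g(10) = mex{1,2} = 0
g(11) = mex{0,2} = 1
g(12) = mex{0,3} = 1
g(13) = mex{0,1} = 2
g(14) = mex{1,2} = 0
So g(14) = 0.
Stack B is a plain Nim stack of size 7, so its Grundy value is 7.
The value of a disjunctive sum is the nim-sum of the parts.
Combined value = 0 ⊕ 7 = 7.

7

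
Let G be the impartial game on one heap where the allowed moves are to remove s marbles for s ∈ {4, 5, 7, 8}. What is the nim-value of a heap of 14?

0

Compute g(0), g(1), … for moves {4, 5, 7, 8}:
g(0) = mex{} = 0
g(1) = mex{} = 0
g(2) = mex{} = 0
g(3) = mex{} = 0
g(4) = mex{0} = 1
g(5) = mex{0} = 1
g(6) = mex{0} = 1
g(7) = mex{0} = 1
g(8) = mex{0,1} = 2
g(9) = mex{0,1} = 2
g(10) = mex{0,1} = 2
g(11) = mex{0,1} = 2
g(12) = mex{1,2} = 0
g(13) = mex{1,2} = 0
g(14) = mex{1,2} = 0
So g(14) = 0.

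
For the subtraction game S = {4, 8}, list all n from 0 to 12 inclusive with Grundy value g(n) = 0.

Compute g(0), g(1), … for moves {4, 8}:
g(0) = mex{} = 0
g(1) = mex{} = 0
g(2) = mex{} = 0
g(3) = mex{} = 0
g(4) = mex{0} = 1
g(5) = mex{0} = 1
g(6) = mex{0} = 1
g(7) = mex{0} = 1
g(8) = mex{0,1} = 2
g(9) = mex{0,1} = 2
g(10) = mex{0,1} = 2
g(11) = mex{0,1} = 2
g(12) = mex{1,2} = 0
The P-positions (g = 0) in 0..12 are 0, 1, 2, 3, 12.

0, 1, 2, 3, 12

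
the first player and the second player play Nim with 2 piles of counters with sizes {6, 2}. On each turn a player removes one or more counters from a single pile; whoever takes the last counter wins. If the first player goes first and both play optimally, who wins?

the first player wins

Bitwise XOR of the heap sizes:
  110  (6)
  010  (2)
  ---
  100  (4)
The nim-sum is 4 ≠ 0, so this is an N-position: the player to move can win; the first player has a winning move.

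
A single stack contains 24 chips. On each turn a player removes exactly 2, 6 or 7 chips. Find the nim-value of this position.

1

Build the Grundy sequence with g(k) = mex{g(k−s) : s ∈ {2, 6, 7}, s ≤ k}:
k:     0  1  2  3  4  5  6  7  8  9 10 11 12 13 14 15 16 17 18 19 20 21 22 23 24
g(k):  0  0  1  1  0  0  1  1  2  0  3  1  2  0  0  1  1  0  0  1  1  2  0  3  1
So g(24) = 1.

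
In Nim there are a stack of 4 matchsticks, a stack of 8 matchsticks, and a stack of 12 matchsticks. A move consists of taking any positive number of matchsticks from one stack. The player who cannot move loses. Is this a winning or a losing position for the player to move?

Losing position

Compute the nim-sum pairwise:
4 XOR 8 = 12
12 XOR 12 = 0
The nim-sum is 0, so this is a P-position: the player to move is in a losing position under optimal play.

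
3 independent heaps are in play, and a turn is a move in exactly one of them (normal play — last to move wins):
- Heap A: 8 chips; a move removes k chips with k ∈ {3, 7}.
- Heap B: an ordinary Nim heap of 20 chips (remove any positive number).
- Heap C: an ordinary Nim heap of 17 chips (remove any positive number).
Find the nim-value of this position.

7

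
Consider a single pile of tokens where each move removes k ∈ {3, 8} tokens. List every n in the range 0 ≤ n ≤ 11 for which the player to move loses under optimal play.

0, 1, 2, 6, 7, 11

Compute g(0), g(1), … for moves {3, 8}:
k:     0  1  2  3  4  5  6  7  8  9 10 11
g(k):  0  0  0  1  1  1  0  0  2  1  1  0
The P-positions (g = 0) in 0..11 are 0, 1, 2, 6, 7, 11.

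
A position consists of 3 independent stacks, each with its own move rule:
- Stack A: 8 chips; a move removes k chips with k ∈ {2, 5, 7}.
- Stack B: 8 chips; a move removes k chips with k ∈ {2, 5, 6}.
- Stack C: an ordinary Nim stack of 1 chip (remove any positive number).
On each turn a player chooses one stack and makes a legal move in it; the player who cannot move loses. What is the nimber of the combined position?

3

For stack A, compute g(0), g(1), … with moves {2, 5, 7}:
k:     0  1  2  3  4  5  6  7  8
g(k):  0  0  1  1  0  2  1  3  2
So g(8) = 2.
For stack B, compute g(0), g(1), … with moves {2, 5, 6}:
g(0) = mex{} = 0
g(1) = mex{} = 0
g(2) = mex{0} = 1
g(3) = mex{0} = 1
g(4) = mex{1} = 0
g(5) = mex{0,1} = 2
g(6) = mex{0} = 1
g(7) = mex{0,1,2} = 3
g(8) = mex{1} = 0
So g(8) = 0.
Stack C is a plain Nim stack of size 1, so its Grundy value is 1.
By the Sprague-Grundy theorem, the Grundy value of a sum of independent games is the XOR of the component values.
Combined value = 2 XOR 0 XOR 1 = 3.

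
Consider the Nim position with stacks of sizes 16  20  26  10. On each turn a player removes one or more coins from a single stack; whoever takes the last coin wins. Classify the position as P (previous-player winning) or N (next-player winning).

Write each in binary and XOR column by column:
  10000  (16)
  10100  (20)
  11010  (26)
  01010  (10)
  -----
  10100  (20)
The nim-sum is 20 ≠ 0, so this is an N-position: the player to move can win.

N-position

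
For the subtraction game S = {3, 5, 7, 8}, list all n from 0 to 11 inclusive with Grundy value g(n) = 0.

0, 1, 2, 11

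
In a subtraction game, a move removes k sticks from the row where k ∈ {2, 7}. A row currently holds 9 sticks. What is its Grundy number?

0

Compute g(0), g(1), … for moves {2, 7}:
k:     0  1  2  3  4  5  6  7  8  9
g(k):  0  0  1  1  0  0  1  1  2  0
So g(9) = 0.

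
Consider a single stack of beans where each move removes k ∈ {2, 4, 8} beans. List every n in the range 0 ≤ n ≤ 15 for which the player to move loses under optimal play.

0, 1, 6, 7, 12, 13

Compute g(0), g(1), … for moves {2, 4, 8}:
k:     0  1  2  3  4  5  6  7  8  9 10 11 12 13 14 15
g(k):  0  0  1  1  2  2  0  0  1  1  2  2  0  0  1  1
The P-positions (g = 0) in 0..15 are 0, 1, 6, 7, 12, 13.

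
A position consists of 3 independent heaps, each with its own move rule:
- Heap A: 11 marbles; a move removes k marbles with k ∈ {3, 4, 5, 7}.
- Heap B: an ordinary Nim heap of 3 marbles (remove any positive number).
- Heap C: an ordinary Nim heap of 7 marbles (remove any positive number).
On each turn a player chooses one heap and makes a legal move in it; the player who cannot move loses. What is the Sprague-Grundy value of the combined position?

Build the Grundy sequence for heap A with g(k) = mex{g(k−s) : s ∈ {3, 4, 5, 7}, s ≤ k}:
g(0) = mex{} = 0
g(1) = mex{} = 0
g(2) = mex{} = 0
g(3) = mex{0} = 1
g(4) = mex{0} = 1
g(5) = mex{0} = 1
g(6) = mex{0,1} = 2
g(7) = mex{0,1} = 2
g(8) = mex{0,1} = 2
g(9) = mex{0,1,2} = 3
g(10) = mex{1,2} = 0
g(11) = mex{1,2} = 0
So g(11) = 0.
Heap B is a plain Nim heap of size 3, so its Grundy value is 3.
Heap C is a plain Nim heap of size 7, so its Grundy value is 7.
The value of a disjunctive sum is the nim-sum of the parts.
Combined value = 0 XOR 3 XOR 7 = 4.

4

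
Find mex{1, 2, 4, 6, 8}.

0

0 is not in the set, so the mex is 0.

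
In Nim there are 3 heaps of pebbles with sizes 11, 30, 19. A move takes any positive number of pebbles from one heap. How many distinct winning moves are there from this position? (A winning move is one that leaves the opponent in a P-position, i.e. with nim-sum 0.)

Nim-sum: 11 ^ 30 ^ 19 = 6.
The overall nim-sum is X = 6. A heap of size p has a winning move iff p XOR X < p (reduce it to p XOR X).
  11: 11 XOR 6 = 13 ≥ 11 — no move.
  30: 30 XOR 6 = 24 < 30 — winning move (to 24).
  19: 19 XOR 6 = 21 ≥ 19 — no move.
That gives 1 winning move.

1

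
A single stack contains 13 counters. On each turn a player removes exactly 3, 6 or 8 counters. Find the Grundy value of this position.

Grundy values for subtraction set {3, 6, 8}:
g(0) = mex{} = 0
g(1) = mex{} = 0
g(2) = mex{} = 0
g(3) = mex{0} = 1
g(4) = mex{0} = 1
g(5) = mex{0} = 1
g(6) = mex{0,1} = 2
g(7) = mex{0,1} = 2
g(8) = mex{0,1} = 2
g(9) = mex{0,1,2} = 3
g(10) = mex{0,1,2} = 3
g(11) = mex{1,2} = 0
g(12) = mex{1,2,3} = 0
g(13) = mex{1,2,3} = 0
So g(13) = 0.

0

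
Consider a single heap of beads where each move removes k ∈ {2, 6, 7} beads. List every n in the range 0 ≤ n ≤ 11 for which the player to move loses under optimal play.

0, 1, 4, 5, 9

Build the Grundy sequence with g(k) = mex{g(k−s) : s ∈ {2, 6, 7}, s ≤ k}:
k:     0  1  2  3  4  5  6  7  8  9 10 11
g(k):  0  0  1  1  0  0  1  1  2  0  3  1
The P-positions (g = 0) in 0..11 are 0, 1, 4, 5, 9.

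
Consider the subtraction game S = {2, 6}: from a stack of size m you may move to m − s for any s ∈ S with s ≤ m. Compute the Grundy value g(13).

Compute g(0), g(1), … for moves {2, 6}:
k:     0  1  2  3  4  5  6  7  8  9 10 11 12 13
g(k):  0  0  1  1  0  0  1  1  0  0  1  1  0  0
So g(13) = 0.

0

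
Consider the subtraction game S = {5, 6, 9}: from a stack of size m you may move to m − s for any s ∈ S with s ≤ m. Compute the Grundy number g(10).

Build the Grundy sequence with g(k) = mex{g(k−s) : s ∈ {5, 6, 9}, s ≤ k}:
k:     0  1  2  3  4  5  6  7  8  9 10
g(k):  0  0  0  0  0  1  1  1  1  1  2
So g(10) = 2.

2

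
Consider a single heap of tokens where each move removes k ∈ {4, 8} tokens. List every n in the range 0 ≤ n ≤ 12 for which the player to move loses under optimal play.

0, 1, 2, 3, 12

Compute g(0), g(1), … for moves {4, 8}:
g(0) = mex{} = 0
g(1) = mex{} = 0
g(2) = mex{} = 0
g(3) = mex{} = 0
g(4) = mex{0} = 1
g(5) = mex{0} = 1
g(6) = mex{0} = 1
g(7) = mex{0} = 1
g(8) = mex{0,1} = 2
g(9) = mex{0,1} = 2
g(10) = mex{0,1} = 2
g(11) = mex{0,1} = 2
g(12) = mex{1,2} = 0
The P-positions (g = 0) in 0..12 are 0, 1, 2, 3, 12.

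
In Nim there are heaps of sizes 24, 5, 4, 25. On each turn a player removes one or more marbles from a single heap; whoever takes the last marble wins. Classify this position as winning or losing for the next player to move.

Losing position

In binary:
  11000  (24)
  00101  (5)
  00100  (4)
  11001  (25)
  -----
  00000  (0)
The nim-sum is 0, so this is a P-position: the player to move is in a losing position under optimal play.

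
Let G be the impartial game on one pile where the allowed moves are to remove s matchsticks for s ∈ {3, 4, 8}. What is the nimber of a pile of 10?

1

Compute g(0), g(1), … for moves {3, 4, 8}:
k:     0  1  2  3  4  5  6  7  8  9 10
g(k):  0  0  0  1  1  1  2  0  2  3  1
So g(10) = 1.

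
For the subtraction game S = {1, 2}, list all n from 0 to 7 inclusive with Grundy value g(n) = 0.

0, 3, 6

Build the Grundy sequence with g(k) = mex{g(k−s) : s ∈ {1, 2}, s ≤ k}:
g(0) = mex{} = 0
g(1) = mex{0} = 1
g(2) = mex{0,1} = 2
g(3) = mex{1,2} = 0
g(4) = mex{0,2} = 1
g(5) = mex{0,1} = 2
g(6) = mex{1,2} = 0
g(7) = mex{0,2} = 1
The P-positions (g = 0) in 0..7 are 0, 3, 6.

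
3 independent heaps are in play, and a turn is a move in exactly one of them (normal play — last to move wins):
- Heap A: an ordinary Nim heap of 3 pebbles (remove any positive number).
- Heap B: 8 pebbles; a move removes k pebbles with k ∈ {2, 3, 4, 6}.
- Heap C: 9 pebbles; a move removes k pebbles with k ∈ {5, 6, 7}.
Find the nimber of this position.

2

Heap A is a plain Nim heap of size 3, so its Grundy value is 3.
For heap B, compute g(0), g(1), … with moves {2, 3, 4, 6}:
k:     0  1  2  3  4  5  6  7  8
g(k):  0  0  1  1  2  2  3  3  0
So g(8) = 0.
Grundy values for heap C (subtraction set {5, 6, 7}):
g(0) = mex{} = 0
g(1) = mex{} = 0
g(2) = mex{} = 0
g(3) = mex{} = 0
g(4) = mex{} = 0
g(5) = mex{0} = 1
g(6) = mex{0} = 1
g(7) = mex{0} = 1
g(8) = mex{0} = 1
g(9) = mex{0} = 1
So g(9) = 1.
By the Sprague-Grundy theorem, the Grundy value of a sum of independent games is the XOR of the component values.
Combined value = 3 XOR 0 XOR 1 = 2.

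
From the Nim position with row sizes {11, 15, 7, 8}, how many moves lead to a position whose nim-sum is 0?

3

Nim-sum: 11 ^ 15 ^ 7 ^ 8 = 11.
The overall nim-sum is X = 11. A row of size p has a winning move iff p XOR X < p (reduce it to p XOR X).
  11: 11 XOR 11 = 0 < 11 — winning move (to 0).
  15: 15 XOR 11 = 4 < 15 — winning move (to 4).
  7: 7 XOR 11 = 12 ≥ 7 — no move.
  8: 8 XOR 11 = 3 < 8 — winning move (to 3).
That gives 3 winning moves.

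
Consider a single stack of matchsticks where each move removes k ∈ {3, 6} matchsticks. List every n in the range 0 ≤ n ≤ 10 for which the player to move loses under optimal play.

0, 1, 2, 9, 10

Grundy values for subtraction set {3, 6}:
g(0) = mex{} = 0
g(1) = mex{} = 0
g(2) = mex{} = 0
g(3) = mex{0} = 1
g(4) = mex{0} = 1
g(5) = mex{0} = 1
g(6) = mex{0,1} = 2
g(7) = mex{0,1} = 2
g(8) = mex{0,1} = 2
g(9) = mex{1,2} = 0
g(10) = mex{1,2} = 0
The P-positions (g = 0) in 0..10 are 0, 1, 2, 9, 10.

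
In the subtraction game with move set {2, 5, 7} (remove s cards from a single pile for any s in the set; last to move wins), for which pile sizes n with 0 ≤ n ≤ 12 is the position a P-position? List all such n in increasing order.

0, 1, 4, 10

Grundy values for subtraction set {2, 5, 7}:
g(0) = mex{} = 0
g(1) = mex{} = 0
g(2) = mex{0} = 1
g(3) = mex{0} = 1
g(4) = mex{1} = 0
g(5) = mex{0,1} = 2
g(6) = mex{0} = 1
g(7) = mex{0,1,2} = 3
g(8) = mex{0,1} = 2
g(9) = mex{0,1,3} = 2
g(10) = mex{1,2} = 0
g(11) = mex{0,1,2} = 3
g(12) = mex{0,2,3} = 1
The P-positions (g = 0) in 0..12 are 0, 1, 4, 10.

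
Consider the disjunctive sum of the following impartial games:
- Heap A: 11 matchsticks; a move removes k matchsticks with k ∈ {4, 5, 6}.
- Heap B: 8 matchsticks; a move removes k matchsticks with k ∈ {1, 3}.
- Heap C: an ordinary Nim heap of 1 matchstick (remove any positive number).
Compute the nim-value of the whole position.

1

Grundy values for heap A (subtraction set {4, 5, 6}):
k:     0  1  2  3  4  5  6  7  8  9 10 11
g(k):  0  0  0  0  1  1  1  1  2  2  0  0
So g(11) = 0.
Build the Grundy sequence for heap B with g(k) = mex{g(k−s) : s ∈ {1, 3}, s ≤ k}:
k:     0  1  2  3  4  5  6  7  8
g(k):  0  1  0  1  0  1  0  1  0
So g(8) = 0.
Heap C is a plain Nim heap of size 1, so its Grundy value is 1.
The value of a disjunctive sum is the nim-sum of the parts.
Combined value = 0 XOR 0 XOR 1 = 1.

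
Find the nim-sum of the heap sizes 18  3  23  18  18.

Nim-sum: 18 XOR 3 XOR 23 XOR 18 XOR 18 = 6.

6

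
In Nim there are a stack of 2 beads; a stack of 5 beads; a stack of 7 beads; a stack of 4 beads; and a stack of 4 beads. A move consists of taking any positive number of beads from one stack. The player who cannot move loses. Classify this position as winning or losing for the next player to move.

In binary:
  010  (2)
  101  (5)
  111  (7)
  100  (4)
  100  (4)
  ---
  000  (0)
The nim-sum is 0, so this is a P-position: the player to move is in a losing position under optimal play.

Losing position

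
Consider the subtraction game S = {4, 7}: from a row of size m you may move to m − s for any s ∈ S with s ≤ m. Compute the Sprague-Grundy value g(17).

1

Build the Grundy sequence with g(k) = mex{g(k−s) : s ∈ {4, 7}, s ≤ k}:
k:     0  1  2  3  4  5  6  7  8  9 10 11 12 13 14 15 16 17
g(k):  0  0  0  0  1  1  1  1  2  2  2  0  0  0  0  1  1  1
So g(17) = 1.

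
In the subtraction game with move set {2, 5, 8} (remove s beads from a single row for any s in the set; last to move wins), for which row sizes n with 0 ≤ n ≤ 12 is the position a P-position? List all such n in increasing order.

0, 1, 4, 7, 10, 11

Build the Grundy sequence with g(k) = mex{g(k−s) : s ∈ {2, 5, 8}, s ≤ k}:
k:     0  1  2  3  4  5  6  7  8  9 10 11 12
g(k):  0  0  1  1  0  2  1  0  2  1  0  0  1
The P-positions (g = 0) in 0..12 are 0, 1, 4, 7, 10, 11.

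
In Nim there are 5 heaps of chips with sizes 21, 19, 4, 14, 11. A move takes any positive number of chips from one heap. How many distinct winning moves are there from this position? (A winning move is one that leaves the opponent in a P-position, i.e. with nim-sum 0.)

In binary:
  10101  (21)
  10011  (19)
  00100  (4)
  01110  (14)
  01011  (11)
  -----
  00111  (7)
The overall nim-sum is X = 7. A heap of size p has a winning move iff p XOR X < p (reduce it to p XOR X).
  21: 21 XOR 7 = 18 < 21 — winning move (to 18).
  19: 19 XOR 7 = 20 ≥ 19 — no move.
  4: 4 XOR 7 = 3 < 4 — winning move (to 3).
  14: 14 XOR 7 = 9 < 14 — winning move (to 9).
  11: 11 XOR 7 = 12 ≥ 11 — no move.
That gives 3 winning moves.

3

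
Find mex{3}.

0

0 is not in the set, so the mex is 0.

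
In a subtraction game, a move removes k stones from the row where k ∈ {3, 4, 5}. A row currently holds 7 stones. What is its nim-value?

2

Build the Grundy sequence with g(k) = mex{g(k−s) : s ∈ {3, 4, 5}, s ≤ k}:
g(0) = mex{} = 0
g(1) = mex{} = 0
g(2) = mex{} = 0
g(3) = mex{0} = 1
g(4) = mex{0} = 1
g(5) = mex{0} = 1
g(6) = mex{0,1} = 2
g(7) = mex{0,1} = 2
So g(7) = 2.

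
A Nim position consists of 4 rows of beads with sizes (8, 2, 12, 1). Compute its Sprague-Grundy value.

7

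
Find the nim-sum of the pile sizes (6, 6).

0

Bitwise XOR of the heap sizes:
  110  (6)
  110  (6)
  ---
  000  (0)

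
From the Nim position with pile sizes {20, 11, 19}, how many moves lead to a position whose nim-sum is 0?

1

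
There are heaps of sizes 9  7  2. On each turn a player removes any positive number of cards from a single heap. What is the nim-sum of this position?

Bitwise XOR of the heap sizes:
  1001  (9)
  0111  (7)
  0010  (2)
  ----
  1100  (12)

12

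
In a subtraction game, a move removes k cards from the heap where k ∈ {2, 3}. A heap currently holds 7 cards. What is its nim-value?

Build the Grundy sequence with g(k) = mex{g(k−s) : s ∈ {2, 3}, s ≤ k}:
g(0) = mex{} = 0
g(1) = mex{} = 0
g(2) = mex{0} = 1
g(3) = mex{0} = 1
g(4) = mex{0,1} = 2
g(5) = mex{1} = 0
g(6) = mex{1,2} = 0
g(7) = mex{0,2} = 1
So g(7) = 1.

1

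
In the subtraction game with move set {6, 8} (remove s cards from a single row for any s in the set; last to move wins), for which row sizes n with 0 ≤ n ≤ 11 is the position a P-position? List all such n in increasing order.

0, 1, 2, 3, 4, 5

Compute g(0), g(1), … for moves {6, 8}:
k:     0  1  2  3  4  5  6  7  8  9 10 11
g(k):  0  0  0  0  0  0  1  1  1  1  1  1
The P-positions (g = 0) in 0..11 are 0, 1, 2, 3, 4, 5.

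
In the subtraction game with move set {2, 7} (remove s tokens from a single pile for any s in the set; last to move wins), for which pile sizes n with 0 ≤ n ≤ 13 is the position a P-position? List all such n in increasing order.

0, 1, 4, 5, 9, 10, 13

Compute g(0), g(1), … for moves {2, 7}:
g(0) = mex{} = 0
g(1) = mex{} = 0
g(2) = mex{0} = 1
g(3) = mex{0} = 1
g(4) = mex{1} = 0
g(5) = mex{1} = 0
g(6) = mex{0} = 1
g(7) = mex{0} = 1
g(8) = mex{0,1} = 2
g(9) = mex{1} = 0
g(10) = mex{1,2} = 0
g(11) = mex{0} = 1
g(12) = mex{0} = 1
g(13) = mex{1} = 0
The P-positions (g = 0) in 0..13 are 0, 1, 4, 5, 9, 10, 13.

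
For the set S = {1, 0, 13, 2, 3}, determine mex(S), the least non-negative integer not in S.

The values 0, 1, 2, 3 are all present; 4 is the first non-negative integer missing from the set.

4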